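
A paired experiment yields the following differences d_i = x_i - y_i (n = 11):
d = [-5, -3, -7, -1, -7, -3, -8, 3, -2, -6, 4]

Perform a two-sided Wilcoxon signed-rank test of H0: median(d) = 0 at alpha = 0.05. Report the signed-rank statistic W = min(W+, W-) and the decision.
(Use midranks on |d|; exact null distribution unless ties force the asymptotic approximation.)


Step 1: Drop any zero differences (none here) and take |d_i|.
|d| = [5, 3, 7, 1, 7, 3, 8, 3, 2, 6, 4]
Step 2: Midrank |d_i| (ties get averaged ranks).
ranks: |5|->7, |3|->4, |7|->9.5, |1|->1, |7|->9.5, |3|->4, |8|->11, |3|->4, |2|->2, |6|->8, |4|->6
Step 3: Attach original signs; sum ranks with positive sign and with negative sign.
W+ = 4 + 6 = 10
W- = 7 + 4 + 9.5 + 1 + 9.5 + 4 + 11 + 2 + 8 = 56
(Check: W+ + W- = 66 should equal n(n+1)/2 = 66.)
Step 4: Test statistic W = min(W+, W-) = 10.
Step 5: Ties in |d|, so use the tie-corrected normal approximation.
        E[W] = n(n+1)/4 = 11*12/4 = 33.
        Tie groups: |d|=3 (t=3), |d|=7 (t=2); sum(t^3 - t) = 30.
        Var[W] = n(n+1)(2n+1)/24 - sum(t^3-t)/48 = 3036/24 - 30/48 = 125.875.
        z = (W - E[W]) / sqrt(Var[W]) = (10 - 33) / 11.2194 = -2.0500.
        Two-sided p = 2*Phi(z) = 0.040362.
Step 6: alpha = 0.05. reject H0.

W+ = 10, W- = 56, W = min = 10, p = 0.040362, reject H0.


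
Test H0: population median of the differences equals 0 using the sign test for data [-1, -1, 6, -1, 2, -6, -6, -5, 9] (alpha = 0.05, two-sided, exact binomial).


Step 1: Discard zero differences. Original n = 9; n_eff = number of nonzero differences = 9.
Nonzero differences (with sign): -1, -1, +6, -1, +2, -6, -6, -5, +9
Step 2: Count signs: positive = 3, negative = 6.
Step 3: Under H0: P(positive) = 0.5, so the number of positives S ~ Bin(9, 0.5).
Step 4: Two-sided exact p-value = sum of Bin(9,0.5) probabilities at or below the observed probability = 0.507812.
Step 5: alpha = 0.05. fail to reject H0.

n_eff = 9, pos = 3, neg = 6, p = 0.507812, fail to reject H0.


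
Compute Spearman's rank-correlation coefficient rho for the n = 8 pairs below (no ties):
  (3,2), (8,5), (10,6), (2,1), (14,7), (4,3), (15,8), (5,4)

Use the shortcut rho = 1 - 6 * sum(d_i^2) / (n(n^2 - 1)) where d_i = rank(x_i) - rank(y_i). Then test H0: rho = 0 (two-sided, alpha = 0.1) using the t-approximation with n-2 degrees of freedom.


Step 1: Rank x and y separately (midranks; no ties here).
rank(x): 3->2, 8->5, 10->6, 2->1, 14->7, 4->3, 15->8, 5->4
rank(y): 2->2, 5->5, 6->6, 1->1, 7->7, 3->3, 8->8, 4->4
Step 2: d_i = R_x(i) - R_y(i); compute d_i^2.
  (2-2)^2=0, (5-5)^2=0, (6-6)^2=0, (1-1)^2=0, (7-7)^2=0, (3-3)^2=0, (8-8)^2=0, (4-4)^2=0
sum(d^2) = 0.
Step 3: rho = 1 - 6*0 / (8*(8^2 - 1)) = 1 - 0/504 = 1.000000.
Step 5: Two-sided p-value from the t-distribution with 6 df = 0.000000.
Step 6: alpha = 0.1. reject H0.

rho = 1.0000, p = 0.000000, reject H0 at alpha = 0.1.


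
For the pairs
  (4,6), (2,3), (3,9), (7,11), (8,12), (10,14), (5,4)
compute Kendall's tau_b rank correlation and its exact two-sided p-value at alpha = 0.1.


Step 1: Enumerate the 21 unordered pairs (i,j) with i<j and classify each by sign(x_j-x_i) * sign(y_j-y_i).
  (1,2):dx=-2,dy=-3->C; (1,3):dx=-1,dy=+3->D; (1,4):dx=+3,dy=+5->C; (1,5):dx=+4,dy=+6->C
  (1,6):dx=+6,dy=+8->C; (1,7):dx=+1,dy=-2->D; (2,3):dx=+1,dy=+6->C; (2,4):dx=+5,dy=+8->C
  (2,5):dx=+6,dy=+9->C; (2,6):dx=+8,dy=+11->C; (2,7):dx=+3,dy=+1->C; (3,4):dx=+4,dy=+2->C
  (3,5):dx=+5,dy=+3->C; (3,6):dx=+7,dy=+5->C; (3,7):dx=+2,dy=-5->D; (4,5):dx=+1,dy=+1->C
  (4,6):dx=+3,dy=+3->C; (4,7):dx=-2,dy=-7->C; (5,6):dx=+2,dy=+2->C; (5,7):dx=-3,dy=-8->C
  (6,7):dx=-5,dy=-10->C
Step 2: C = 18, D = 3, total pairs = 21.
Step 3: tau = (C - D)/(n(n-1)/2) = (18 - 3)/21 = 0.714286.
Step 4: Exact two-sided p-value (enumerate n! = 5040 permutations of y under H0): p = 0.030159.
Step 5: alpha = 0.1. reject H0.

tau_b = 0.7143 (C=18, D=3), p = 0.030159, reject H0.


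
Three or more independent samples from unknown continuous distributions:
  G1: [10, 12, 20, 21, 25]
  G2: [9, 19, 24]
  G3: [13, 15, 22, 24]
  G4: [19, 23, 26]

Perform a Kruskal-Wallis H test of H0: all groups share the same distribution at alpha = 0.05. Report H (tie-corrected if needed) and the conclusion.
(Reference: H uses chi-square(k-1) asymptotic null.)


Step 1: Combine all N = 15 observations and assign midranks.
sorted (value, group, rank): (9,G2,1), (10,G1,2), (12,G1,3), (13,G3,4), (15,G3,5), (19,G2,6.5), (19,G4,6.5), (20,G1,8), (21,G1,9), (22,G3,10), (23,G4,11), (24,G2,12.5), (24,G3,12.5), (25,G1,14), (26,G4,15)
Step 2: Sum ranks within each group.
R_1 = 36 (n_1 = 5)
R_2 = 20 (n_2 = 3)
R_3 = 31.5 (n_3 = 4)
R_4 = 32.5 (n_4 = 3)
Step 3: H = 12/(N(N+1)) * sum(R_i^2/n_i) - 3(N+1)
     = 12/(15*16) * (36^2/5 + 20^2/3 + 31.5^2/4 + 32.5^2/3) - 3*16
     = 0.050000 * 992.679 - 48
     = 1.633958.
Step 4: Ties present; correction factor C = 1 - 12/(15^3 - 15) = 0.996429. Corrected H = 1.633958 / 0.996429 = 1.639815.
Step 5: Under H0, H ~ chi^2(3); p-value = 0.650396.
Step 6: alpha = 0.05. fail to reject H0.

H = 1.6398, df = 3, p = 0.650396, fail to reject H0.


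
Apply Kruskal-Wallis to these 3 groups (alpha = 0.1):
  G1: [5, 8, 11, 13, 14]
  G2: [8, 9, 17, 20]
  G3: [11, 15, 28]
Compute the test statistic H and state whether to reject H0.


Step 1: Combine all N = 12 observations and assign midranks.
sorted (value, group, rank): (5,G1,1), (8,G1,2.5), (8,G2,2.5), (9,G2,4), (11,G1,5.5), (11,G3,5.5), (13,G1,7), (14,G1,8), (15,G3,9), (17,G2,10), (20,G2,11), (28,G3,12)
Step 2: Sum ranks within each group.
R_1 = 24 (n_1 = 5)
R_2 = 27.5 (n_2 = 4)
R_3 = 26.5 (n_3 = 3)
Step 3: H = 12/(N(N+1)) * sum(R_i^2/n_i) - 3(N+1)
     = 12/(12*13) * (24^2/5 + 27.5^2/4 + 26.5^2/3) - 3*13
     = 0.076923 * 538.346 - 39
     = 2.411218.
Step 4: Ties present; correction factor C = 1 - 12/(12^3 - 12) = 0.993007. Corrected H = 2.411218 / 0.993007 = 2.428198.
Step 5: Under H0, H ~ chi^2(2); p-value = 0.296977.
Step 6: alpha = 0.1. fail to reject H0.

H = 2.4282, df = 2, p = 0.296977, fail to reject H0.


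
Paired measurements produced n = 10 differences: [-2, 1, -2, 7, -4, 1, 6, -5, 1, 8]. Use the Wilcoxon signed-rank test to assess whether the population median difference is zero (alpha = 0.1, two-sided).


Step 1: Drop any zero differences (none here) and take |d_i|.
|d| = [2, 1, 2, 7, 4, 1, 6, 5, 1, 8]
Step 2: Midrank |d_i| (ties get averaged ranks).
ranks: |2|->4.5, |1|->2, |2|->4.5, |7|->9, |4|->6, |1|->2, |6|->8, |5|->7, |1|->2, |8|->10
Step 3: Attach original signs; sum ranks with positive sign and with negative sign.
W+ = 2 + 9 + 2 + 8 + 2 + 10 = 33
W- = 4.5 + 4.5 + 6 + 7 = 22
(Check: W+ + W- = 55 should equal n(n+1)/2 = 55.)
Step 4: Test statistic W = min(W+, W-) = 22.
Step 5: Ties in |d|, so use the tie-corrected normal approximation.
        E[W] = n(n+1)/4 = 10*11/4 = 27.5.
        Tie groups: |d|=1 (t=3), |d|=2 (t=2); sum(t^3 - t) = 30.
        Var[W] = n(n+1)(2n+1)/24 - sum(t^3-t)/48 = 2310/24 - 30/48 = 95.625.
        z = (W - E[W]) / sqrt(Var[W]) = (22 - 27.5) / 9.7788 = -0.5624.
        Two-sided p = 2*Phi(z) = 0.573816.
Step 6: alpha = 0.1. fail to reject H0.

W+ = 33, W- = 22, W = min = 22, p = 0.573816, fail to reject H0.


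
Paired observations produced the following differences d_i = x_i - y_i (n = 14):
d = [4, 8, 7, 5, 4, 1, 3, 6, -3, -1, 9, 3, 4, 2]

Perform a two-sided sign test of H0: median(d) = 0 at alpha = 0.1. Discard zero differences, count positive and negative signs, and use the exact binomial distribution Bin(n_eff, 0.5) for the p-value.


Step 1: Discard zero differences. Original n = 14; n_eff = number of nonzero differences = 14.
Nonzero differences (with sign): +4, +8, +7, +5, +4, +1, +3, +6, -3, -1, +9, +3, +4, +2
Step 2: Count signs: positive = 12, negative = 2.
Step 3: Under H0: P(positive) = 0.5, so the number of positives S ~ Bin(14, 0.5).
Step 4: Two-sided exact p-value = sum of Bin(14,0.5) probabilities at or below the observed probability = 0.012939.
Step 5: alpha = 0.1. reject H0.

n_eff = 14, pos = 12, neg = 2, p = 0.012939, reject H0.


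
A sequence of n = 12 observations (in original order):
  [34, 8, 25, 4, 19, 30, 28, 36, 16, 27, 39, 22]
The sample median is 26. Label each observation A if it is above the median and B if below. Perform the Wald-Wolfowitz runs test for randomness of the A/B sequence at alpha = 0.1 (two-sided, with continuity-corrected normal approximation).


Step 1: Compute median = 26; label A = above, B = below.
Labels in order: ABBBBAAABAAB  (n_A = 6, n_B = 6)
Step 2: Count runs R = 6.
Step 3: Under H0 (random ordering), E[R] = 2*n_A*n_B/(n_A+n_B) + 1 = 2*6*6/12 + 1 = 7.0000.
        Var[R] = 2*n_A*n_B*(2*n_A*n_B - n_A - n_B) / ((n_A+n_B)^2 * (n_A+n_B-1)) = 4320/1584 = 2.7273.
        SD[R] = 1.6514.
Step 4: Continuity-corrected z = (R + 0.5 - E[R]) / SD[R] = (6 + 0.5 - 7.0000) / 1.6514 = -0.3028.
Step 5: Two-sided p-value via normal approximation = 2*(1 - Phi(|z|)) = 0.762069.
Step 6: alpha = 0.1. fail to reject H0.

R = 6, z = -0.3028, p = 0.762069, fail to reject H0.


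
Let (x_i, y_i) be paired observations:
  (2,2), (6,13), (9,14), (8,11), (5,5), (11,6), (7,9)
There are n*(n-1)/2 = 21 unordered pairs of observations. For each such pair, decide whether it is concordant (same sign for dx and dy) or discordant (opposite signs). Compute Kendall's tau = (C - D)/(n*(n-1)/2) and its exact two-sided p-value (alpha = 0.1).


Step 1: Enumerate the 21 unordered pairs (i,j) with i<j and classify each by sign(x_j-x_i) * sign(y_j-y_i).
  (1,2):dx=+4,dy=+11->C; (1,3):dx=+7,dy=+12->C; (1,4):dx=+6,dy=+9->C; (1,5):dx=+3,dy=+3->C
  (1,6):dx=+9,dy=+4->C; (1,7):dx=+5,dy=+7->C; (2,3):dx=+3,dy=+1->C; (2,4):dx=+2,dy=-2->D
  (2,5):dx=-1,dy=-8->C; (2,6):dx=+5,dy=-7->D; (2,7):dx=+1,dy=-4->D; (3,4):dx=-1,dy=-3->C
  (3,5):dx=-4,dy=-9->C; (3,6):dx=+2,dy=-8->D; (3,7):dx=-2,dy=-5->C; (4,5):dx=-3,dy=-6->C
  (4,6):dx=+3,dy=-5->D; (4,7):dx=-1,dy=-2->C; (5,6):dx=+6,dy=+1->C; (5,7):dx=+2,dy=+4->C
  (6,7):dx=-4,dy=+3->D
Step 2: C = 15, D = 6, total pairs = 21.
Step 3: tau = (C - D)/(n(n-1)/2) = (15 - 6)/21 = 0.428571.
Step 4: Exact two-sided p-value (enumerate n! = 5040 permutations of y under H0): p = 0.238889.
Step 5: alpha = 0.1. fail to reject H0.

tau_b = 0.4286 (C=15, D=6), p = 0.238889, fail to reject H0.


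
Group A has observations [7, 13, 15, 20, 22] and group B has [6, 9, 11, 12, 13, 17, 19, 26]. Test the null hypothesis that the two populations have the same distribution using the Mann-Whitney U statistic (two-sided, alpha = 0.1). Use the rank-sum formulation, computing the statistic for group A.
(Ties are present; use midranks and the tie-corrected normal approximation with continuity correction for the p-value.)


Step 1: Combine and sort all 13 observations; assign midranks.
sorted (value, group): (6,Y), (7,X), (9,Y), (11,Y), (12,Y), (13,X), (13,Y), (15,X), (17,Y), (19,Y), (20,X), (22,X), (26,Y)
ranks: 6->1, 7->2, 9->3, 11->4, 12->5, 13->6.5, 13->6.5, 15->8, 17->9, 19->10, 20->11, 22->12, 26->13
Step 2: Rank sum for X: R1 = 2 + 6.5 + 8 + 11 + 12 = 39.5.
Step 3: U_X = R1 - n1(n1+1)/2 = 39.5 - 5*6/2 = 39.5 - 15 = 24.5.
       U_Y = n1*n2 - U_X = 40 - 24.5 = 15.5.
Step 4: Ties are present, so use the tie-corrected normal approximation (with continuity correction) for the p-value.
Step 5: p-value = 0.557643; compare to alpha = 0.1. fail to reject H0.

U_X = 24.5, p = 0.557643, fail to reject H0 at alpha = 0.1.


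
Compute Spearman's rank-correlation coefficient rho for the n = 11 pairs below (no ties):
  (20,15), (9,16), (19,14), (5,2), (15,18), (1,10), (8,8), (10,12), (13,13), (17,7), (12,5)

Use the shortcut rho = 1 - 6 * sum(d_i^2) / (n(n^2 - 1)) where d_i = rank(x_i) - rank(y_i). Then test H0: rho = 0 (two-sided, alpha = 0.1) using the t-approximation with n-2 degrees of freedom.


Step 1: Rank x and y separately (midranks; no ties here).
rank(x): 20->11, 9->4, 19->10, 5->2, 15->8, 1->1, 8->3, 10->5, 13->7, 17->9, 12->6
rank(y): 15->9, 16->10, 14->8, 2->1, 18->11, 10->5, 8->4, 12->6, 13->7, 7->3, 5->2
Step 2: d_i = R_x(i) - R_y(i); compute d_i^2.
  (11-9)^2=4, (4-10)^2=36, (10-8)^2=4, (2-1)^2=1, (8-11)^2=9, (1-5)^2=16, (3-4)^2=1, (5-6)^2=1, (7-7)^2=0, (9-3)^2=36, (6-2)^2=16
sum(d^2) = 124.
Step 3: rho = 1 - 6*124 / (11*(11^2 - 1)) = 1 - 744/1320 = 0.436364.
Step 4: Under H0, t = rho * sqrt((n-2)/(1-rho^2)) = 1.4549 ~ t(9).
Step 5: Two-sided p-value from the t-distribution with 9 df = 0.179665.
Step 6: alpha = 0.1. fail to reject H0.

rho = 0.4364, p = 0.179665, fail to reject H0 at alpha = 0.1.


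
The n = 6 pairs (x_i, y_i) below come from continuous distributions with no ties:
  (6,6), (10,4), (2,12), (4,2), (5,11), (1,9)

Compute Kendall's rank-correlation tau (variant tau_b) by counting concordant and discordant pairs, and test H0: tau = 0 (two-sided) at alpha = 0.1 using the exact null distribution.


Step 1: Enumerate the 15 unordered pairs (i,j) with i<j and classify each by sign(x_j-x_i) * sign(y_j-y_i).
  (1,2):dx=+4,dy=-2->D; (1,3):dx=-4,dy=+6->D; (1,4):dx=-2,dy=-4->C; (1,5):dx=-1,dy=+5->D
  (1,6):dx=-5,dy=+3->D; (2,3):dx=-8,dy=+8->D; (2,4):dx=-6,dy=-2->C; (2,5):dx=-5,dy=+7->D
  (2,6):dx=-9,dy=+5->D; (3,4):dx=+2,dy=-10->D; (3,5):dx=+3,dy=-1->D; (3,6):dx=-1,dy=-3->C
  (4,5):dx=+1,dy=+9->C; (4,6):dx=-3,dy=+7->D; (5,6):dx=-4,dy=-2->C
Step 2: C = 5, D = 10, total pairs = 15.
Step 3: tau = (C - D)/(n(n-1)/2) = (5 - 10)/15 = -0.333333.
Step 4: Exact two-sided p-value (enumerate n! = 720 permutations of y under H0): p = 0.469444.
Step 5: alpha = 0.1. fail to reject H0.

tau_b = -0.3333 (C=5, D=10), p = 0.469444, fail to reject H0.


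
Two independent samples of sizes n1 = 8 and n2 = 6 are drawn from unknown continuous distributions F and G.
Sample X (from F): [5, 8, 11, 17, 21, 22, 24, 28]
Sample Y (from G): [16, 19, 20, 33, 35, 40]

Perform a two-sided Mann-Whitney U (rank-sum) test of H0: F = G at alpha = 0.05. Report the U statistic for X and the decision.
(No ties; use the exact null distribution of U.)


Step 1: Combine and sort all 14 observations; assign midranks.
sorted (value, group): (5,X), (8,X), (11,X), (16,Y), (17,X), (19,Y), (20,Y), (21,X), (22,X), (24,X), (28,X), (33,Y), (35,Y), (40,Y)
ranks: 5->1, 8->2, 11->3, 16->4, 17->5, 19->6, 20->7, 21->8, 22->9, 24->10, 28->11, 33->12, 35->13, 40->14
Step 2: Rank sum for X: R1 = 1 + 2 + 3 + 5 + 8 + 9 + 10 + 11 = 49.
Step 3: U_X = R1 - n1(n1+1)/2 = 49 - 8*9/2 = 49 - 36 = 13.
       U_Y = n1*n2 - U_X = 48 - 13 = 35.
Step 4: No ties, so the exact null distribution of U (based on enumerating the C(14,8) = 3003 equally likely rank assignments) gives the two-sided p-value.
Step 5: p-value = 0.181152; compare to alpha = 0.05. fail to reject H0.

U_X = 13, p = 0.181152, fail to reject H0 at alpha = 0.05.


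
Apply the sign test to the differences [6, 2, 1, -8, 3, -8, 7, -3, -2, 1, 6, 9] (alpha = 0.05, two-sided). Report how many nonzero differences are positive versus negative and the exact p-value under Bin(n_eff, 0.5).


Step 1: Discard zero differences. Original n = 12; n_eff = number of nonzero differences = 12.
Nonzero differences (with sign): +6, +2, +1, -8, +3, -8, +7, -3, -2, +1, +6, +9
Step 2: Count signs: positive = 8, negative = 4.
Step 3: Under H0: P(positive) = 0.5, so the number of positives S ~ Bin(12, 0.5).
Step 4: Two-sided exact p-value = sum of Bin(12,0.5) probabilities at or below the observed probability = 0.387695.
Step 5: alpha = 0.05. fail to reject H0.

n_eff = 12, pos = 8, neg = 4, p = 0.387695, fail to reject H0.


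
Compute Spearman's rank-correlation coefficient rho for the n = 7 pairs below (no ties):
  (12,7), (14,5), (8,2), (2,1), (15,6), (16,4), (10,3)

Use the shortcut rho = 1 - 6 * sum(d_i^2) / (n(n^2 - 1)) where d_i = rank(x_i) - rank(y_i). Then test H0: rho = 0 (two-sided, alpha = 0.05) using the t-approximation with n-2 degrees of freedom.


Step 1: Rank x and y separately (midranks; no ties here).
rank(x): 12->4, 14->5, 8->2, 2->1, 15->6, 16->7, 10->3
rank(y): 7->7, 5->5, 2->2, 1->1, 6->6, 4->4, 3->3
Step 2: d_i = R_x(i) - R_y(i); compute d_i^2.
  (4-7)^2=9, (5-5)^2=0, (2-2)^2=0, (1-1)^2=0, (6-6)^2=0, (7-4)^2=9, (3-3)^2=0
sum(d^2) = 18.
Step 3: rho = 1 - 6*18 / (7*(7^2 - 1)) = 1 - 108/336 = 0.678571.
Step 4: Under H0, t = rho * sqrt((n-2)/(1-rho^2)) = 2.0657 ~ t(5).
Step 5: Two-sided p-value from the t-distribution with 5 df = 0.093750.
Step 6: alpha = 0.05. fail to reject H0.

rho = 0.6786, p = 0.093750, fail to reject H0 at alpha = 0.05.


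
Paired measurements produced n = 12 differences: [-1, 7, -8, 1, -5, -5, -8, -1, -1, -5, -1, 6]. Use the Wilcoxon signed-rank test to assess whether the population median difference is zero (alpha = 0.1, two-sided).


Step 1: Drop any zero differences (none here) and take |d_i|.
|d| = [1, 7, 8, 1, 5, 5, 8, 1, 1, 5, 1, 6]
Step 2: Midrank |d_i| (ties get averaged ranks).
ranks: |1|->3, |7|->10, |8|->11.5, |1|->3, |5|->7, |5|->7, |8|->11.5, |1|->3, |1|->3, |5|->7, |1|->3, |6|->9
Step 3: Attach original signs; sum ranks with positive sign and with negative sign.
W+ = 10 + 3 + 9 = 22
W- = 3 + 11.5 + 7 + 7 + 11.5 + 3 + 3 + 7 + 3 = 56
(Check: W+ + W- = 78 should equal n(n+1)/2 = 78.)
Step 4: Test statistic W = min(W+, W-) = 22.
Step 5: Ties in |d|, so use the tie-corrected normal approximation.
        E[W] = n(n+1)/4 = 12*13/4 = 39.
        Tie groups: |d|=1 (t=5), |d|=5 (t=3), |d|=8 (t=2); sum(t^3 - t) = 150.
        Var[W] = n(n+1)(2n+1)/24 - sum(t^3-t)/48 = 3900/24 - 150/48 = 159.375.
        z = (W - E[W]) / sqrt(Var[W]) = (22 - 39) / 12.6244 = -1.3466.
        Two-sided p = 2*Phi(z) = 0.178109.
Step 6: alpha = 0.1. fail to reject H0.

W+ = 22, W- = 56, W = min = 22, p = 0.178109, fail to reject H0.


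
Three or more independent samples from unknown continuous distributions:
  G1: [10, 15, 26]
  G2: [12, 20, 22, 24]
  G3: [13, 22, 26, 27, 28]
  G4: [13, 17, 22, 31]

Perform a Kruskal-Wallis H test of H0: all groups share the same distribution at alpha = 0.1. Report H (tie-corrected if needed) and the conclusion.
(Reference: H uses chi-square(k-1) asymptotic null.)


Step 1: Combine all N = 16 observations and assign midranks.
sorted (value, group, rank): (10,G1,1), (12,G2,2), (13,G3,3.5), (13,G4,3.5), (15,G1,5), (17,G4,6), (20,G2,7), (22,G2,9), (22,G3,9), (22,G4,9), (24,G2,11), (26,G1,12.5), (26,G3,12.5), (27,G3,14), (28,G3,15), (31,G4,16)
Step 2: Sum ranks within each group.
R_1 = 18.5 (n_1 = 3)
R_2 = 29 (n_2 = 4)
R_3 = 54 (n_3 = 5)
R_4 = 34.5 (n_4 = 4)
Step 3: H = 12/(N(N+1)) * sum(R_i^2/n_i) - 3(N+1)
     = 12/(16*17) * (18.5^2/3 + 29^2/4 + 54^2/5 + 34.5^2/4) - 3*17
     = 0.044118 * 1205.1 - 51
     = 2.165993.
Step 4: Ties present; correction factor C = 1 - 36/(16^3 - 16) = 0.991176. Corrected H = 2.165993 / 0.991176 = 2.185274.
Step 5: Under H0, H ~ chi^2(3); p-value = 0.534855.
Step 6: alpha = 0.1. fail to reject H0.

H = 2.1853, df = 3, p = 0.534855, fail to reject H0.


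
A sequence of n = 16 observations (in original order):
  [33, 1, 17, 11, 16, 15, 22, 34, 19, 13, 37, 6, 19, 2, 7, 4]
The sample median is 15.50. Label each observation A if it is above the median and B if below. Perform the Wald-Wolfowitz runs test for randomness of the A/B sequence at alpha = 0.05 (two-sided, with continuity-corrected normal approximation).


Step 1: Compute median = 15.50; label A = above, B = below.
Labels in order: ABABABAAABABABBB  (n_A = 8, n_B = 8)
Step 2: Count runs R = 12.
Step 3: Under H0 (random ordering), E[R] = 2*n_A*n_B/(n_A+n_B) + 1 = 2*8*8/16 + 1 = 9.0000.
        Var[R] = 2*n_A*n_B*(2*n_A*n_B - n_A - n_B) / ((n_A+n_B)^2 * (n_A+n_B-1)) = 14336/3840 = 3.7333.
        SD[R] = 1.9322.
Step 4: Continuity-corrected z = (R - 0.5 - E[R]) / SD[R] = (12 - 0.5 - 9.0000) / 1.9322 = 1.2939.
Step 5: Two-sided p-value via normal approximation = 2*(1 - Phi(|z|)) = 0.195709.
Step 6: alpha = 0.05. fail to reject H0.

R = 12, z = 1.2939, p = 0.195709, fail to reject H0.


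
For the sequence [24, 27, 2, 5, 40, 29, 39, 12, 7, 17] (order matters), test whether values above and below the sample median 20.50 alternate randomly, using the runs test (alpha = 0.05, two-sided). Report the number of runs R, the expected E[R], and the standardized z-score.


Step 1: Compute median = 20.50; label A = above, B = below.
Labels in order: AABBAAABBB  (n_A = 5, n_B = 5)
Step 2: Count runs R = 4.
Step 3: Under H0 (random ordering), E[R] = 2*n_A*n_B/(n_A+n_B) + 1 = 2*5*5/10 + 1 = 6.0000.
        Var[R] = 2*n_A*n_B*(2*n_A*n_B - n_A - n_B) / ((n_A+n_B)^2 * (n_A+n_B-1)) = 2000/900 = 2.2222.
        SD[R] = 1.4907.
Step 4: Continuity-corrected z = (R + 0.5 - E[R]) / SD[R] = (4 + 0.5 - 6.0000) / 1.4907 = -1.0062.
Step 5: Two-sided p-value via normal approximation = 2*(1 - Phi(|z|)) = 0.314305.
Step 6: alpha = 0.05. fail to reject H0.

R = 4, z = -1.0062, p = 0.314305, fail to reject H0.


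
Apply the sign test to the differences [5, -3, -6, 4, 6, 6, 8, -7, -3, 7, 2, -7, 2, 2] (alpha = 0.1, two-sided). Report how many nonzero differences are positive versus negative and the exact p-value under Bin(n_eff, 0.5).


Step 1: Discard zero differences. Original n = 14; n_eff = number of nonzero differences = 14.
Nonzero differences (with sign): +5, -3, -6, +4, +6, +6, +8, -7, -3, +7, +2, -7, +2, +2
Step 2: Count signs: positive = 9, negative = 5.
Step 3: Under H0: P(positive) = 0.5, so the number of positives S ~ Bin(14, 0.5).
Step 4: Two-sided exact p-value = sum of Bin(14,0.5) probabilities at or below the observed probability = 0.423950.
Step 5: alpha = 0.1. fail to reject H0.

n_eff = 14, pos = 9, neg = 5, p = 0.423950, fail to reject H0.


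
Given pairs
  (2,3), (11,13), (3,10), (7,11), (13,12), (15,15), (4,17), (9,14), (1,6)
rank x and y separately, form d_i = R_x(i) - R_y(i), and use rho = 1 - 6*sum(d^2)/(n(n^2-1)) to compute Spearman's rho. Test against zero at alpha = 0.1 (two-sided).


Step 1: Rank x and y separately (midranks; no ties here).
rank(x): 2->2, 11->7, 3->3, 7->5, 13->8, 15->9, 4->4, 9->6, 1->1
rank(y): 3->1, 13->6, 10->3, 11->4, 12->5, 15->8, 17->9, 14->7, 6->2
Step 2: d_i = R_x(i) - R_y(i); compute d_i^2.
  (2-1)^2=1, (7-6)^2=1, (3-3)^2=0, (5-4)^2=1, (8-5)^2=9, (9-8)^2=1, (4-9)^2=25, (6-7)^2=1, (1-2)^2=1
sum(d^2) = 40.
Step 3: rho = 1 - 6*40 / (9*(9^2 - 1)) = 1 - 240/720 = 0.666667.
Step 4: Under H0, t = rho * sqrt((n-2)/(1-rho^2)) = 2.3664 ~ t(7).
Step 5: Two-sided p-value from the t-distribution with 7 df = 0.049867.
Step 6: alpha = 0.1. reject H0.

rho = 0.6667, p = 0.049867, reject H0 at alpha = 0.1.


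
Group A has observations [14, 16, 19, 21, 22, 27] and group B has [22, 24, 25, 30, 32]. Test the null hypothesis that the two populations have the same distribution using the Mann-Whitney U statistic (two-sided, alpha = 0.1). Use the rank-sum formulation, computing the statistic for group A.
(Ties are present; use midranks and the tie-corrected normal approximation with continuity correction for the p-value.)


Step 1: Combine and sort all 11 observations; assign midranks.
sorted (value, group): (14,X), (16,X), (19,X), (21,X), (22,X), (22,Y), (24,Y), (25,Y), (27,X), (30,Y), (32,Y)
ranks: 14->1, 16->2, 19->3, 21->4, 22->5.5, 22->5.5, 24->7, 25->8, 27->9, 30->10, 32->11
Step 2: Rank sum for X: R1 = 1 + 2 + 3 + 4 + 5.5 + 9 = 24.5.
Step 3: U_X = R1 - n1(n1+1)/2 = 24.5 - 6*7/2 = 24.5 - 21 = 3.5.
       U_Y = n1*n2 - U_X = 30 - 3.5 = 26.5.
Step 4: Ties are present, so use the tie-corrected normal approximation (with continuity correction) for the p-value.
Step 5: p-value = 0.044126; compare to alpha = 0.1. reject H0.

U_X = 3.5, p = 0.044126, reject H0 at alpha = 0.1.


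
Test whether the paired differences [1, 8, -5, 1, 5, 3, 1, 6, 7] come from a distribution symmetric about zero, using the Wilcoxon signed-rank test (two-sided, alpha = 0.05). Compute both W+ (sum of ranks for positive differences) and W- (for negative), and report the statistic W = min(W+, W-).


Step 1: Drop any zero differences (none here) and take |d_i|.
|d| = [1, 8, 5, 1, 5, 3, 1, 6, 7]
Step 2: Midrank |d_i| (ties get averaged ranks).
ranks: |1|->2, |8|->9, |5|->5.5, |1|->2, |5|->5.5, |3|->4, |1|->2, |6|->7, |7|->8
Step 3: Attach original signs; sum ranks with positive sign and with negative sign.
W+ = 2 + 9 + 2 + 5.5 + 4 + 2 + 7 + 8 = 39.5
W- = 5.5 = 5.5
(Check: W+ + W- = 45 should equal n(n+1)/2 = 45.)
Step 4: Test statistic W = min(W+, W-) = 5.5.
Step 5: Ties in |d|, so use the tie-corrected normal approximation.
        E[W] = n(n+1)/4 = 9*10/4 = 22.5.
        Tie groups: |d|=1 (t=3), |d|=5 (t=2); sum(t^3 - t) = 30.
        Var[W] = n(n+1)(2n+1)/24 - sum(t^3-t)/48 = 1710/24 - 30/48 = 70.625.
        z = (W - E[W]) / sqrt(Var[W]) = (5.5 - 22.5) / 8.4039 = -2.0229.
        Two-sided p = 2*Phi(z) = 0.043086.
Step 6: alpha = 0.05. reject H0.

W+ = 39.5, W- = 5.5, W = min = 5.5, p = 0.043086, reject H0.


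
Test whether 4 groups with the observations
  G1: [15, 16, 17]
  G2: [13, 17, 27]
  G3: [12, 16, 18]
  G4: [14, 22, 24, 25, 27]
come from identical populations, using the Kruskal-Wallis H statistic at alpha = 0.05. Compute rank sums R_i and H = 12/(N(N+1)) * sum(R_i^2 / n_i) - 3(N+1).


Step 1: Combine all N = 14 observations and assign midranks.
sorted (value, group, rank): (12,G3,1), (13,G2,2), (14,G4,3), (15,G1,4), (16,G1,5.5), (16,G3,5.5), (17,G1,7.5), (17,G2,7.5), (18,G3,9), (22,G4,10), (24,G4,11), (25,G4,12), (27,G2,13.5), (27,G4,13.5)
Step 2: Sum ranks within each group.
R_1 = 17 (n_1 = 3)
R_2 = 23 (n_2 = 3)
R_3 = 15.5 (n_3 = 3)
R_4 = 49.5 (n_4 = 5)
Step 3: H = 12/(N(N+1)) * sum(R_i^2/n_i) - 3(N+1)
     = 12/(14*15) * (17^2/3 + 23^2/3 + 15.5^2/3 + 49.5^2/5) - 3*15
     = 0.057143 * 842.8 - 45
     = 3.160000.
Step 4: Ties present; correction factor C = 1 - 18/(14^3 - 14) = 0.993407. Corrected H = 3.160000 / 0.993407 = 3.180973.
Step 5: Under H0, H ~ chi^2(3); p-value = 0.364555.
Step 6: alpha = 0.05. fail to reject H0.

H = 3.1810, df = 3, p = 0.364555, fail to reject H0.


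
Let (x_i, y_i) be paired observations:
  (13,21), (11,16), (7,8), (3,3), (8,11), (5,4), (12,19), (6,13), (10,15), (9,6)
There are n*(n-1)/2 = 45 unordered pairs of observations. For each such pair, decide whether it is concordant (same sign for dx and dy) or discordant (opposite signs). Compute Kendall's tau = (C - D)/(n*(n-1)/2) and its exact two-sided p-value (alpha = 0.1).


Step 1: Enumerate the 45 unordered pairs (i,j) with i<j and classify each by sign(x_j-x_i) * sign(y_j-y_i).
  (1,2):dx=-2,dy=-5->C; (1,3):dx=-6,dy=-13->C; (1,4):dx=-10,dy=-18->C; (1,5):dx=-5,dy=-10->C
  (1,6):dx=-8,dy=-17->C; (1,7):dx=-1,dy=-2->C; (1,8):dx=-7,dy=-8->C; (1,9):dx=-3,dy=-6->C
  (1,10):dx=-4,dy=-15->C; (2,3):dx=-4,dy=-8->C; (2,4):dx=-8,dy=-13->C; (2,5):dx=-3,dy=-5->C
  (2,6):dx=-6,dy=-12->C; (2,7):dx=+1,dy=+3->C; (2,8):dx=-5,dy=-3->C; (2,9):dx=-1,dy=-1->C
  (2,10):dx=-2,dy=-10->C; (3,4):dx=-4,dy=-5->C; (3,5):dx=+1,dy=+3->C; (3,6):dx=-2,dy=-4->C
  (3,7):dx=+5,dy=+11->C; (3,8):dx=-1,dy=+5->D; (3,9):dx=+3,dy=+7->C; (3,10):dx=+2,dy=-2->D
  (4,5):dx=+5,dy=+8->C; (4,6):dx=+2,dy=+1->C; (4,7):dx=+9,dy=+16->C; (4,8):dx=+3,dy=+10->C
  (4,9):dx=+7,dy=+12->C; (4,10):dx=+6,dy=+3->C; (5,6):dx=-3,dy=-7->C; (5,7):dx=+4,dy=+8->C
  (5,8):dx=-2,dy=+2->D; (5,9):dx=+2,dy=+4->C; (5,10):dx=+1,dy=-5->D; (6,7):dx=+7,dy=+15->C
  (6,8):dx=+1,dy=+9->C; (6,9):dx=+5,dy=+11->C; (6,10):dx=+4,dy=+2->C; (7,8):dx=-6,dy=-6->C
  (7,9):dx=-2,dy=-4->C; (7,10):dx=-3,dy=-13->C; (8,9):dx=+4,dy=+2->C; (8,10):dx=+3,dy=-7->D
  (9,10):dx=-1,dy=-9->C
Step 2: C = 40, D = 5, total pairs = 45.
Step 3: tau = (C - D)/(n(n-1)/2) = (40 - 5)/45 = 0.777778.
Step 4: Exact two-sided p-value (enumerate n! = 3628800 permutations of y under H0): p = 0.000946.
Step 5: alpha = 0.1. reject H0.

tau_b = 0.7778 (C=40, D=5), p = 0.000946, reject H0.


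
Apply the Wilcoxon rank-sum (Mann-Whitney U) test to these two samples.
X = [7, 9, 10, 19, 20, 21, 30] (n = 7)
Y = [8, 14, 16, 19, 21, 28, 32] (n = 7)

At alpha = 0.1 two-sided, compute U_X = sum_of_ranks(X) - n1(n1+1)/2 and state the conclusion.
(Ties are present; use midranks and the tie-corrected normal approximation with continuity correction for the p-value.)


Step 1: Combine and sort all 14 observations; assign midranks.
sorted (value, group): (7,X), (8,Y), (9,X), (10,X), (14,Y), (16,Y), (19,X), (19,Y), (20,X), (21,X), (21,Y), (28,Y), (30,X), (32,Y)
ranks: 7->1, 8->2, 9->3, 10->4, 14->5, 16->6, 19->7.5, 19->7.5, 20->9, 21->10.5, 21->10.5, 28->12, 30->13, 32->14
Step 2: Rank sum for X: R1 = 1 + 3 + 4 + 7.5 + 9 + 10.5 + 13 = 48.
Step 3: U_X = R1 - n1(n1+1)/2 = 48 - 7*8/2 = 48 - 28 = 20.
       U_Y = n1*n2 - U_X = 49 - 20 = 29.
Step 4: Ties are present, so use the tie-corrected normal approximation (with continuity correction) for the p-value.
Step 5: p-value = 0.608491; compare to alpha = 0.1. fail to reject H0.

U_X = 20, p = 0.608491, fail to reject H0 at alpha = 0.1.


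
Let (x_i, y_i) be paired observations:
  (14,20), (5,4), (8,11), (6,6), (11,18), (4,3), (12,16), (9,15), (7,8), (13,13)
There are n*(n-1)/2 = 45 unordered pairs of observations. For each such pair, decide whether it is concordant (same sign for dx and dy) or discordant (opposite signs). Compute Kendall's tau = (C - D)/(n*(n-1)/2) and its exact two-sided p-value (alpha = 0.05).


Step 1: Enumerate the 45 unordered pairs (i,j) with i<j and classify each by sign(x_j-x_i) * sign(y_j-y_i).
  (1,2):dx=-9,dy=-16->C; (1,3):dx=-6,dy=-9->C; (1,4):dx=-8,dy=-14->C; (1,5):dx=-3,dy=-2->C
  (1,6):dx=-10,dy=-17->C; (1,7):dx=-2,dy=-4->C; (1,8):dx=-5,dy=-5->C; (1,9):dx=-7,dy=-12->C
  (1,10):dx=-1,dy=-7->C; (2,3):dx=+3,dy=+7->C; (2,4):dx=+1,dy=+2->C; (2,5):dx=+6,dy=+14->C
  (2,6):dx=-1,dy=-1->C; (2,7):dx=+7,dy=+12->C; (2,8):dx=+4,dy=+11->C; (2,9):dx=+2,dy=+4->C
  (2,10):dx=+8,dy=+9->C; (3,4):dx=-2,dy=-5->C; (3,5):dx=+3,dy=+7->C; (3,6):dx=-4,dy=-8->C
  (3,7):dx=+4,dy=+5->C; (3,8):dx=+1,dy=+4->C; (3,9):dx=-1,dy=-3->C; (3,10):dx=+5,dy=+2->C
  (4,5):dx=+5,dy=+12->C; (4,6):dx=-2,dy=-3->C; (4,7):dx=+6,dy=+10->C; (4,8):dx=+3,dy=+9->C
  (4,9):dx=+1,dy=+2->C; (4,10):dx=+7,dy=+7->C; (5,6):dx=-7,dy=-15->C; (5,7):dx=+1,dy=-2->D
  (5,8):dx=-2,dy=-3->C; (5,9):dx=-4,dy=-10->C; (5,10):dx=+2,dy=-5->D; (6,7):dx=+8,dy=+13->C
  (6,8):dx=+5,dy=+12->C; (6,9):dx=+3,dy=+5->C; (6,10):dx=+9,dy=+10->C; (7,8):dx=-3,dy=-1->C
  (7,9):dx=-5,dy=-8->C; (7,10):dx=+1,dy=-3->D; (8,9):dx=-2,dy=-7->C; (8,10):dx=+4,dy=-2->D
  (9,10):dx=+6,dy=+5->C
Step 2: C = 41, D = 4, total pairs = 45.
Step 3: tau = (C - D)/(n(n-1)/2) = (41 - 4)/45 = 0.822222.
Step 4: Exact two-sided p-value (enumerate n! = 3628800 permutations of y under H0): p = 0.000358.
Step 5: alpha = 0.05. reject H0.

tau_b = 0.8222 (C=41, D=4), p = 0.000358, reject H0.


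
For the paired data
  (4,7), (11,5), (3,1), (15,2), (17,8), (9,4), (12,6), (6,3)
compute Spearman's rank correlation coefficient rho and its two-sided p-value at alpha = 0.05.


Step 1: Rank x and y separately (midranks; no ties here).
rank(x): 4->2, 11->5, 3->1, 15->7, 17->8, 9->4, 12->6, 6->3
rank(y): 7->7, 5->5, 1->1, 2->2, 8->8, 4->4, 6->6, 3->3
Step 2: d_i = R_x(i) - R_y(i); compute d_i^2.
  (2-7)^2=25, (5-5)^2=0, (1-1)^2=0, (7-2)^2=25, (8-8)^2=0, (4-4)^2=0, (6-6)^2=0, (3-3)^2=0
sum(d^2) = 50.
Step 3: rho = 1 - 6*50 / (8*(8^2 - 1)) = 1 - 300/504 = 0.404762.
Step 4: Under H0, t = rho * sqrt((n-2)/(1-rho^2)) = 1.0842 ~ t(6).
Step 5: Two-sided p-value from the t-distribution with 6 df = 0.319889.
Step 6: alpha = 0.05. fail to reject H0.

rho = 0.4048, p = 0.319889, fail to reject H0 at alpha = 0.05.


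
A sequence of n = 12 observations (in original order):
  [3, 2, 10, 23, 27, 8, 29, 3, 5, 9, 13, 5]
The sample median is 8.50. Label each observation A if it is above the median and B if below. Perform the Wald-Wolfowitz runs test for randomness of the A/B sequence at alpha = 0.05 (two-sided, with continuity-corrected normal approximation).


Step 1: Compute median = 8.50; label A = above, B = below.
Labels in order: BBAAABABBAAB  (n_A = 6, n_B = 6)
Step 2: Count runs R = 7.
Step 3: Under H0 (random ordering), E[R] = 2*n_A*n_B/(n_A+n_B) + 1 = 2*6*6/12 + 1 = 7.0000.
        Var[R] = 2*n_A*n_B*(2*n_A*n_B - n_A - n_B) / ((n_A+n_B)^2 * (n_A+n_B-1)) = 4320/1584 = 2.7273.
        SD[R] = 1.6514.
Step 4: R = E[R], so z = 0 with no continuity correction.
Step 5: Two-sided p-value via normal approximation = 2*(1 - Phi(|z|)) = 1.000000.
Step 6: alpha = 0.05. fail to reject H0.

R = 7, z = 0.0000, p = 1.000000, fail to reject H0.


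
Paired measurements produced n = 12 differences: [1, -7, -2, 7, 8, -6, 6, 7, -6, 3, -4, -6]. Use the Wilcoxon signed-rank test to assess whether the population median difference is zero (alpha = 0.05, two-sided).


Step 1: Drop any zero differences (none here) and take |d_i|.
|d| = [1, 7, 2, 7, 8, 6, 6, 7, 6, 3, 4, 6]
Step 2: Midrank |d_i| (ties get averaged ranks).
ranks: |1|->1, |7|->10, |2|->2, |7|->10, |8|->12, |6|->6.5, |6|->6.5, |7|->10, |6|->6.5, |3|->3, |4|->4, |6|->6.5
Step 3: Attach original signs; sum ranks with positive sign and with negative sign.
W+ = 1 + 10 + 12 + 6.5 + 10 + 3 = 42.5
W- = 10 + 2 + 6.5 + 6.5 + 4 + 6.5 = 35.5
(Check: W+ + W- = 78 should equal n(n+1)/2 = 78.)
Step 4: Test statistic W = min(W+, W-) = 35.5.
Step 5: Ties in |d|, so use the tie-corrected normal approximation.
        E[W] = n(n+1)/4 = 12*13/4 = 39.
        Tie groups: |d|=6 (t=4), |d|=7 (t=3); sum(t^3 - t) = 84.
        Var[W] = n(n+1)(2n+1)/24 - sum(t^3-t)/48 = 3900/24 - 84/48 = 160.75.
        z = (W - E[W]) / sqrt(Var[W]) = (35.5 - 39) / 12.6787 = -0.2761.
        Two-sided p = 2*Phi(z) = 0.782507.
Step 6: alpha = 0.05. fail to reject H0.

W+ = 42.5, W- = 35.5, W = min = 35.5, p = 0.782507, fail to reject H0.


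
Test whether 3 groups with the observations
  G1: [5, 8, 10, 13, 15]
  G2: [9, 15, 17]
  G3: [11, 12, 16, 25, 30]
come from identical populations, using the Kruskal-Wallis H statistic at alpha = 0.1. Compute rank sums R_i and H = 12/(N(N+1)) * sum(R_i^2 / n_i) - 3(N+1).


Step 1: Combine all N = 13 observations and assign midranks.
sorted (value, group, rank): (5,G1,1), (8,G1,2), (9,G2,3), (10,G1,4), (11,G3,5), (12,G3,6), (13,G1,7), (15,G1,8.5), (15,G2,8.5), (16,G3,10), (17,G2,11), (25,G3,12), (30,G3,13)
Step 2: Sum ranks within each group.
R_1 = 22.5 (n_1 = 5)
R_2 = 22.5 (n_2 = 3)
R_3 = 46 (n_3 = 5)
Step 3: H = 12/(N(N+1)) * sum(R_i^2/n_i) - 3(N+1)
     = 12/(13*14) * (22.5^2/5 + 22.5^2/3 + 46^2/5) - 3*14
     = 0.065934 * 693.2 - 42
     = 3.705495.
Step 4: Ties present; correction factor C = 1 - 6/(13^3 - 13) = 0.997253. Corrected H = 3.705495 / 0.997253 = 3.715702.
Step 5: Under H0, H ~ chi^2(2); p-value = 0.156007.
Step 6: alpha = 0.1. fail to reject H0.

H = 3.7157, df = 2, p = 0.156007, fail to reject H0.


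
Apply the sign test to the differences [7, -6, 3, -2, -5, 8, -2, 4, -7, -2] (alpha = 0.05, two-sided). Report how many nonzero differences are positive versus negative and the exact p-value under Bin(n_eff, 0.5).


Step 1: Discard zero differences. Original n = 10; n_eff = number of nonzero differences = 10.
Nonzero differences (with sign): +7, -6, +3, -2, -5, +8, -2, +4, -7, -2
Step 2: Count signs: positive = 4, negative = 6.
Step 3: Under H0: P(positive) = 0.5, so the number of positives S ~ Bin(10, 0.5).
Step 4: Two-sided exact p-value = sum of Bin(10,0.5) probabilities at or below the observed probability = 0.753906.
Step 5: alpha = 0.05. fail to reject H0.

n_eff = 10, pos = 4, neg = 6, p = 0.753906, fail to reject H0.


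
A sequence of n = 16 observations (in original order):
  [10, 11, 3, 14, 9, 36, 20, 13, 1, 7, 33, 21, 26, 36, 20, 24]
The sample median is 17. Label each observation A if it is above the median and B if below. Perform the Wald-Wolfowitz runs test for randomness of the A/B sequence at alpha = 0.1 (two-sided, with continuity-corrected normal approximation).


Step 1: Compute median = 17; label A = above, B = below.
Labels in order: BBBBBAABBBAAAAAA  (n_A = 8, n_B = 8)
Step 2: Count runs R = 4.
Step 3: Under H0 (random ordering), E[R] = 2*n_A*n_B/(n_A+n_B) + 1 = 2*8*8/16 + 1 = 9.0000.
        Var[R] = 2*n_A*n_B*(2*n_A*n_B - n_A - n_B) / ((n_A+n_B)^2 * (n_A+n_B-1)) = 14336/3840 = 3.7333.
        SD[R] = 1.9322.
Step 4: Continuity-corrected z = (R + 0.5 - E[R]) / SD[R] = (4 + 0.5 - 9.0000) / 1.9322 = -2.3290.
Step 5: Two-sided p-value via normal approximation = 2*(1 - Phi(|z|)) = 0.019861.
Step 6: alpha = 0.1. reject H0.

R = 4, z = -2.3290, p = 0.019861, reject H0.


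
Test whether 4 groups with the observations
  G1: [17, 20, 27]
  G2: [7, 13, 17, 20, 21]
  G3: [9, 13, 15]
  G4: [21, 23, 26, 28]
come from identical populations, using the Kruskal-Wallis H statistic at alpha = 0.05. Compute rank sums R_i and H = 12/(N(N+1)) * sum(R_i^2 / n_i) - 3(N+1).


Step 1: Combine all N = 15 observations and assign midranks.
sorted (value, group, rank): (7,G2,1), (9,G3,2), (13,G2,3.5), (13,G3,3.5), (15,G3,5), (17,G1,6.5), (17,G2,6.5), (20,G1,8.5), (20,G2,8.5), (21,G2,10.5), (21,G4,10.5), (23,G4,12), (26,G4,13), (27,G1,14), (28,G4,15)
Step 2: Sum ranks within each group.
R_1 = 29 (n_1 = 3)
R_2 = 30 (n_2 = 5)
R_3 = 10.5 (n_3 = 3)
R_4 = 50.5 (n_4 = 4)
Step 3: H = 12/(N(N+1)) * sum(R_i^2/n_i) - 3(N+1)
     = 12/(15*16) * (29^2/3 + 30^2/5 + 10.5^2/3 + 50.5^2/4) - 3*16
     = 0.050000 * 1134.65 - 48
     = 8.732292.
Step 4: Ties present; correction factor C = 1 - 24/(15^3 - 15) = 0.992857. Corrected H = 8.732292 / 0.992857 = 8.795114.
Step 5: Under H0, H ~ chi^2(3); p-value = 0.032143.
Step 6: alpha = 0.05. reject H0.

H = 8.7951, df = 3, p = 0.032143, reject H0.


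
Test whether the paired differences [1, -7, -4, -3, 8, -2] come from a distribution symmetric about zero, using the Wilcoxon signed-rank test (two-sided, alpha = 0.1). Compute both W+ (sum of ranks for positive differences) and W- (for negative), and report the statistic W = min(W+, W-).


Step 1: Drop any zero differences (none here) and take |d_i|.
|d| = [1, 7, 4, 3, 8, 2]
Step 2: Midrank |d_i| (ties get averaged ranks).
ranks: |1|->1, |7|->5, |4|->4, |3|->3, |8|->6, |2|->2
Step 3: Attach original signs; sum ranks with positive sign and with negative sign.
W+ = 1 + 6 = 7
W- = 5 + 4 + 3 + 2 = 14
(Check: W+ + W- = 21 should equal n(n+1)/2 = 21.)
Step 4: Test statistic W = min(W+, W-) = 7.
Step 5: No ties, so the exact null distribution over the 2^6 = 64 sign assignments gives the two-sided p-value = 0.562500.
Step 6: alpha = 0.1. fail to reject H0.

W+ = 7, W- = 14, W = min = 7, p = 0.562500, fail to reject H0.


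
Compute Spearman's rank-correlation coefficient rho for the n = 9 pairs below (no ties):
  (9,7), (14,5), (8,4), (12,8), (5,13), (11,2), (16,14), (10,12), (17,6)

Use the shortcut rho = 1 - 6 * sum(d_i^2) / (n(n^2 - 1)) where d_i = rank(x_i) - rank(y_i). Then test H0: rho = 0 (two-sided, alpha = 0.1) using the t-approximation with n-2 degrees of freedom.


Step 1: Rank x and y separately (midranks; no ties here).
rank(x): 9->3, 14->7, 8->2, 12->6, 5->1, 11->5, 16->8, 10->4, 17->9
rank(y): 7->5, 5->3, 4->2, 8->6, 13->8, 2->1, 14->9, 12->7, 6->4
Step 2: d_i = R_x(i) - R_y(i); compute d_i^2.
  (3-5)^2=4, (7-3)^2=16, (2-2)^2=0, (6-6)^2=0, (1-8)^2=49, (5-1)^2=16, (8-9)^2=1, (4-7)^2=9, (9-4)^2=25
sum(d^2) = 120.
Step 3: rho = 1 - 6*120 / (9*(9^2 - 1)) = 1 - 720/720 = 0.000000.
Step 4: Under H0, t = rho * sqrt((n-2)/(1-rho^2)) = 0.0000 ~ t(7).
Step 5: Two-sided p-value from the t-distribution with 7 df = 1.000000.
Step 6: alpha = 0.1. fail to reject H0.

rho = 0.0000, p = 1.000000, fail to reject H0 at alpha = 0.1.


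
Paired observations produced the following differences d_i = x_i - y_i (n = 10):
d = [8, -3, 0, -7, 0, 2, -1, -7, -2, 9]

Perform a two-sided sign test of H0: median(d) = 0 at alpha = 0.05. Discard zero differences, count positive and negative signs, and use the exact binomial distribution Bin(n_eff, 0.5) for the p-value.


Step 1: Discard zero differences. Original n = 10; n_eff = number of nonzero differences = 8.
Nonzero differences (with sign): +8, -3, -7, +2, -1, -7, -2, +9
Step 2: Count signs: positive = 3, negative = 5.
Step 3: Under H0: P(positive) = 0.5, so the number of positives S ~ Bin(8, 0.5).
Step 4: Two-sided exact p-value = sum of Bin(8,0.5) probabilities at or below the observed probability = 0.726562.
Step 5: alpha = 0.05. fail to reject H0.

n_eff = 8, pos = 3, neg = 5, p = 0.726562, fail to reject H0.


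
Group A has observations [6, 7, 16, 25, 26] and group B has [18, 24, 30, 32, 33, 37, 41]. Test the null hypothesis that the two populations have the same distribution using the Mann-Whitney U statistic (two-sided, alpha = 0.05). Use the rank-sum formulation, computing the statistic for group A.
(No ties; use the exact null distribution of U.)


Step 1: Combine and sort all 12 observations; assign midranks.
sorted (value, group): (6,X), (7,X), (16,X), (18,Y), (24,Y), (25,X), (26,X), (30,Y), (32,Y), (33,Y), (37,Y), (41,Y)
ranks: 6->1, 7->2, 16->3, 18->4, 24->5, 25->6, 26->7, 30->8, 32->9, 33->10, 37->11, 41->12
Step 2: Rank sum for X: R1 = 1 + 2 + 3 + 6 + 7 = 19.
Step 3: U_X = R1 - n1(n1+1)/2 = 19 - 5*6/2 = 19 - 15 = 4.
       U_Y = n1*n2 - U_X = 35 - 4 = 31.
Step 4: No ties, so the exact null distribution of U (based on enumerating the C(12,5) = 792 equally likely rank assignments) gives the two-sided p-value.
Step 5: p-value = 0.030303; compare to alpha = 0.05. reject H0.

U_X = 4, p = 0.030303, reject H0 at alpha = 0.05.
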